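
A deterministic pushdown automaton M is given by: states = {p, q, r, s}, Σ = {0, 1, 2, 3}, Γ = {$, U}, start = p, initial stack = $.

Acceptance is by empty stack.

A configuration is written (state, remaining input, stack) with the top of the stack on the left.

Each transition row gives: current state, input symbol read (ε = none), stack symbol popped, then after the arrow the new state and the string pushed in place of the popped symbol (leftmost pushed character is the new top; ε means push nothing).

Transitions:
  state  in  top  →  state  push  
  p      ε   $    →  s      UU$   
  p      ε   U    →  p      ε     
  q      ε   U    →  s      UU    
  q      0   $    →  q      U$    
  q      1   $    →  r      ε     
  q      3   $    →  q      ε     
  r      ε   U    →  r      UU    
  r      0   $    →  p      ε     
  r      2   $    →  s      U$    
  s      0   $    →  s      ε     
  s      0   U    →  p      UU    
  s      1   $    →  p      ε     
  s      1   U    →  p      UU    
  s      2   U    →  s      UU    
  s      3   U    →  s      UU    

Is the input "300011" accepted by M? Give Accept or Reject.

(p, 300011, $)
  ε-move, top $: go to s, push UU$ → (s, 300011, UU$)
  read 3, top U: go to s, push UU → (s, 00011, UUU$)
  read 0, top U: go to p, push UU → (p, 0011, UUUU$)
  ε-move, top U: go to p, push ε → (p, 0011, UUU$)
  ε-move, top U: go to p, push ε → (p, 0011, UU$)
  ε-move, top U: go to p, push ε → (p, 0011, U$)
  ε-move, top U: go to p, push ε → (p, 0011, $)
  ε-move, top $: go to s, push UU$ → (s, 0011, UU$)
  read 0, top U: go to p, push UU → (p, 011, UUU$)
  ε-move, top U: go to p, push ε → (p, 011, UU$)
  ε-move, top U: go to p, push ε → (p, 011, U$)
  ε-move, top U: go to p, push ε → (p, 011, $)
  ε-move, top $: go to s, push UU$ → (s, 011, UU$)
  read 0, top U: go to p, push UU → (p, 11, UUU$)
  ε-move, top U: go to p, push ε → (p, 11, UU$)
  ε-move, top U: go to p, push ε → (p, 11, U$)
  ε-move, top U: go to p, push ε → (p, 11, $)
  ε-move, top $: go to s, push UU$ → (s, 11, UU$)
  read 1, top U: go to p, push UU → (p, 1, UUU$)
  ε-move, top U: go to p, push ε → (p, 1, UU$)
  ε-move, top U: go to p, push ε → (p, 1, U$)
  ε-move, top U: go to p, push ε → (p, 1, $)
  ε-move, top $: go to s, push UU$ → (s, 1, UU$)
  read 1, top U: go to p, push UU → (p, ε, UUU$)
  ε-move, top U: go to p, push ε → (p, ε, UU$)
  ε-move, top U: go to p, push ε → (p, ε, U$)
  ε-move, top U: go to p, push ε → (p, ε, $)
  ε-move, top $: go to s, push UU$ → (s, ε, UU$)
All input consumed; stack is UU$, not empty, and no further ε-move applies.

Reject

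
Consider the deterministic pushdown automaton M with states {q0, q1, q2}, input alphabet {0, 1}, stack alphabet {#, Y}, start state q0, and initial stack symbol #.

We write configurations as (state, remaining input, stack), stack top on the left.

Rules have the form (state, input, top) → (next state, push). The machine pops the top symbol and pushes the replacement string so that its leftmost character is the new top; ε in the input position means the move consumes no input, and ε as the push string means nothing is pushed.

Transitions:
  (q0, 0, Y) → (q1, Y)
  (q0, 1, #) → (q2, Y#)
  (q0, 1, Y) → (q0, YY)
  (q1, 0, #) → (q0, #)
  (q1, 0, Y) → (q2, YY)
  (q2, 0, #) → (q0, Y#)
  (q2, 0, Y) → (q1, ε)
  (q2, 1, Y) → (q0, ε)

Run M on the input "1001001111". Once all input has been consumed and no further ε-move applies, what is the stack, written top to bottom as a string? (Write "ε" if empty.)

(q0, 1001001111, #)
  read 1, top #: go to q2, push Y# → (q2, 001001111, Y#)
  read 0, top Y: go to q1, push ε → (q1, 01001111, #)
  read 0, top #: go to q0, push # → (q0, 1001111, #)
  read 1, top #: go to q2, push Y# → (q2, 001111, Y#)
  read 0, top Y: go to q1, push ε → (q1, 01111, #)
  read 0, top #: go to q0, push # → (q0, 1111, #)
  read 1, top #: go to q2, push Y# → (q2, 111, Y#)
  read 1, top Y: go to q0, push ε → (q0, 11, #)
  read 1, top #: go to q2, push Y# → (q2, 1, Y#)
  read 1, top Y: go to q0, push ε → (q0, ε, #)
All input consumed in state q0 with stack #.

#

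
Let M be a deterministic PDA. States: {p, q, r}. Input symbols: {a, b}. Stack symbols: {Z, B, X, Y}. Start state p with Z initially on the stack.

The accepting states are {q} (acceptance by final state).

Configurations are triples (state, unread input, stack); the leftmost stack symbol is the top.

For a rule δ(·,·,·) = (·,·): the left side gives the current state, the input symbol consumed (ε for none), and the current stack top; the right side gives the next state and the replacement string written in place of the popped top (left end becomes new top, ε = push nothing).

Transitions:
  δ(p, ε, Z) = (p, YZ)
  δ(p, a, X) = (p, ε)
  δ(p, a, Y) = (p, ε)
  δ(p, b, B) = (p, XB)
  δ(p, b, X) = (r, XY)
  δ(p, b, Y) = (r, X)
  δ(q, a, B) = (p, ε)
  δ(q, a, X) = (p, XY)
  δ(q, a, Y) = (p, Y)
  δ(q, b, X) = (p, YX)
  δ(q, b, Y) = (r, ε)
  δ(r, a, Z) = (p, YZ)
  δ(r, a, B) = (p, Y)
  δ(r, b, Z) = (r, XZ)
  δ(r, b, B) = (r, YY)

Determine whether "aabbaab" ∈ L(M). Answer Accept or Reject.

Reject

(p, aabbaab, Z)
  ε-move, top Z: go to p, push YZ → (p, aabbaab, YZ)
  read a, top Y: go to p, push ε → (p, abbaab, Z)
  ε-move, top Z: go to p, push YZ → (p, abbaab, YZ)
  read a, top Y: go to p, push ε → (p, bbaab, Z)
  ε-move, top Z: go to p, push YZ → (p, bbaab, YZ)
  read b, top Y: go to r, push X → (r, baab, XZ)
No transition applies at (r, baab, XZ); input not fully consumed.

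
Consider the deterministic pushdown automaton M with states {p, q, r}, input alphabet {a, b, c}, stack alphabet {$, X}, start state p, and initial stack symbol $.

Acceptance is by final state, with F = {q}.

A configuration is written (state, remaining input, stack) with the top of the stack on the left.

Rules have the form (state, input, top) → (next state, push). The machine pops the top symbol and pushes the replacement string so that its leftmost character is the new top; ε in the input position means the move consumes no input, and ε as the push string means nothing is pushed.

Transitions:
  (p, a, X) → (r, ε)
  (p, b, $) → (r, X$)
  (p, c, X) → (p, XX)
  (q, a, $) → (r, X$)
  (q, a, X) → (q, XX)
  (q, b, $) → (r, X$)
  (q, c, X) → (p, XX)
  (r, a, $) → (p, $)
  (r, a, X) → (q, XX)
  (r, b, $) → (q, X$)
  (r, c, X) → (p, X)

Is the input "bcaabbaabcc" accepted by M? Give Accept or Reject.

Reject

(p, bcaabbaabcc, $)
  read b, top $: go to r, push X$ → (r, caabbaabcc, X$)
  read c, top X: go to p, push X → (p, aabbaabcc, X$)
  read a, top X: go to r, push ε → (r, abbaabcc, $)
  read a, top $: go to p, push $ → (p, bbaabcc, $)
  read b, top $: go to r, push X$ → (r, baabcc, X$)
No transition applies at (r, baabcc, X$); input not fully consumed.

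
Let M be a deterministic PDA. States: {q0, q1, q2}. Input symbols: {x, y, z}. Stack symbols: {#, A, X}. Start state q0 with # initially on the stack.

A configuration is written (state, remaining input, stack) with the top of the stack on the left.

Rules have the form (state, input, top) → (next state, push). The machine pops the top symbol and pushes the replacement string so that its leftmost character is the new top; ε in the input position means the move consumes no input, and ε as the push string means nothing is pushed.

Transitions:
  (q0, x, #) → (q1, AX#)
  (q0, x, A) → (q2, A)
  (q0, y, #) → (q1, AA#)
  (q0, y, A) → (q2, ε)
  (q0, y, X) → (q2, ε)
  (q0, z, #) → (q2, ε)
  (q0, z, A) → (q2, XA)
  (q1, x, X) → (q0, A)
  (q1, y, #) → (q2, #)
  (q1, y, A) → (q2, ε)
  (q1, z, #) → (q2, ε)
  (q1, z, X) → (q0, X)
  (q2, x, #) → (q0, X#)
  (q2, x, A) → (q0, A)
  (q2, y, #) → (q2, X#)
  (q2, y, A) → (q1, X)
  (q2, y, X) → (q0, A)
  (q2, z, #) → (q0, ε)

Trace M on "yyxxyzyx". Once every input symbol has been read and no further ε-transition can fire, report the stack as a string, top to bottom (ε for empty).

X#

(q0, yyxxyzyx, #)
  read y, top #: go to q1, push AA# → (q1, yxxyzyx, AA#)
  read y, top A: go to q2, push ε → (q2, xxyzyx, A#)
  read x, top A: go to q0, push A → (q0, xyzyx, A#)
  read x, top A: go to q2, push A → (q2, yzyx, A#)
  read y, top A: go to q1, push X → (q1, zyx, X#)
  read z, top X: go to q0, push X → (q0, yx, X#)
  read y, top X: go to q2, push ε → (q2, x, #)
  read x, top #: go to q0, push X# → (q0, ε, X#)
All input consumed in state q0 with stack X#.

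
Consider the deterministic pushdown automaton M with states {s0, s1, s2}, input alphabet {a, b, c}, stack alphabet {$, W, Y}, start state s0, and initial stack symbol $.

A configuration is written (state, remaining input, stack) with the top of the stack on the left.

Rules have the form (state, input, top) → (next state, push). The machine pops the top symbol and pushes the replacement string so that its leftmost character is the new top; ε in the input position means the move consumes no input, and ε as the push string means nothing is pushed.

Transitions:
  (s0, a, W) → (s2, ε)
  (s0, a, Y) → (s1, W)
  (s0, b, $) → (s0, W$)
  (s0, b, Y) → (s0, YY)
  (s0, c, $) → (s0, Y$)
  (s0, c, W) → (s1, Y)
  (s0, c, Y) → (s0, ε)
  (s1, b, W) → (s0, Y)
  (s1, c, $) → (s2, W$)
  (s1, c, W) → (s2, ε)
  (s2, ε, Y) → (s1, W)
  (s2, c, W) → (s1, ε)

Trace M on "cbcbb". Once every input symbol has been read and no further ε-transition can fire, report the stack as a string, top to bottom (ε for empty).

YYY$

(s0, cbcbb, $)
  read c, top $: go to s0, push Y$ → (s0, bcbb, Y$)
  read b, top Y: go to s0, push YY → (s0, cbb, YY$)
  read c, top Y: go to s0, push ε → (s0, bb, Y$)
  read b, top Y: go to s0, push YY → (s0, b, YY$)
  read b, top Y: go to s0, push YY → (s0, ε, YYY$)
All input consumed in state s0 with stack YYY$.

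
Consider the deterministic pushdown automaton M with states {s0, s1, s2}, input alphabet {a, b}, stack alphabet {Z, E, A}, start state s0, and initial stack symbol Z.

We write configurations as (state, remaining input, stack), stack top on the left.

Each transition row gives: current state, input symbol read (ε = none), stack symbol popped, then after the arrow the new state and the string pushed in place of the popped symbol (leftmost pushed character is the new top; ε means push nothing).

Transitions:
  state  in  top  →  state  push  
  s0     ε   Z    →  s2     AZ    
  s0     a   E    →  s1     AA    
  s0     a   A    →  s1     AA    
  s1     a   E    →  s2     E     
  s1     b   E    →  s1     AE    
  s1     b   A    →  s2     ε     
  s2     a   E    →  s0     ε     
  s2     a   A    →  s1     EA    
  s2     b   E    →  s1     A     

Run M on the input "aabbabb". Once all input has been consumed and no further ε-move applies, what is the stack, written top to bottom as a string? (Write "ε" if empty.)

EAZ

(s0, aabbabb, Z)
  ε-move, top Z: go to s2, push AZ → (s2, aabbabb, AZ)
  read a, top A: go to s1, push EA → (s1, abbabb, EAZ)
  read a, top E: go to s2, push E → (s2, bbabb, EAZ)
  read b, top E: go to s1, push A → (s1, babb, AAZ)
  read b, top A: go to s2, push ε → (s2, abb, AZ)
  read a, top A: go to s1, push EA → (s1, bb, EAZ)
  read b, top E: go to s1, push AE → (s1, b, AEAZ)
  read b, top A: go to s2, push ε → (s2, ε, EAZ)
All input consumed in state s2 with stack EAZ.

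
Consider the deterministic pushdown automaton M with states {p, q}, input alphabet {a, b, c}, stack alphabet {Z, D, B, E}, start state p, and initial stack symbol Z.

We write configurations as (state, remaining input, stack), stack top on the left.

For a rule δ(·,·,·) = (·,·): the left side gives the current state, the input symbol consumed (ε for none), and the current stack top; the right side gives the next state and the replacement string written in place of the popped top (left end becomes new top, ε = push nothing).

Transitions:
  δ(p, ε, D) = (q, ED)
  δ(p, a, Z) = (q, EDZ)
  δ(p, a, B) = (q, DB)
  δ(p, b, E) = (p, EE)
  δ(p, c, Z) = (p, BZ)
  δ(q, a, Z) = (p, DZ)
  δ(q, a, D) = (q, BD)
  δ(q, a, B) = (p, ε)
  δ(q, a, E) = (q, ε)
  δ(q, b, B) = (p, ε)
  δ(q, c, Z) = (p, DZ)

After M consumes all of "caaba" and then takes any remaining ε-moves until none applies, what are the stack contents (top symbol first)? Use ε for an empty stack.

(p, caaba, Z)
  read c, top Z: go to p, push BZ → (p, aaba, BZ)
  read a, top B: go to q, push DB → (q, aba, DBZ)
  read a, top D: go to q, push BD → (q, ba, BDBZ)
  read b, top B: go to p, push ε → (p, a, DBZ)
  ε-move, top D: go to q, push ED → (q, a, EDBZ)
  read a, top E: go to q, push ε → (q, ε, DBZ)
All input consumed in state q with stack DBZ.

DBZ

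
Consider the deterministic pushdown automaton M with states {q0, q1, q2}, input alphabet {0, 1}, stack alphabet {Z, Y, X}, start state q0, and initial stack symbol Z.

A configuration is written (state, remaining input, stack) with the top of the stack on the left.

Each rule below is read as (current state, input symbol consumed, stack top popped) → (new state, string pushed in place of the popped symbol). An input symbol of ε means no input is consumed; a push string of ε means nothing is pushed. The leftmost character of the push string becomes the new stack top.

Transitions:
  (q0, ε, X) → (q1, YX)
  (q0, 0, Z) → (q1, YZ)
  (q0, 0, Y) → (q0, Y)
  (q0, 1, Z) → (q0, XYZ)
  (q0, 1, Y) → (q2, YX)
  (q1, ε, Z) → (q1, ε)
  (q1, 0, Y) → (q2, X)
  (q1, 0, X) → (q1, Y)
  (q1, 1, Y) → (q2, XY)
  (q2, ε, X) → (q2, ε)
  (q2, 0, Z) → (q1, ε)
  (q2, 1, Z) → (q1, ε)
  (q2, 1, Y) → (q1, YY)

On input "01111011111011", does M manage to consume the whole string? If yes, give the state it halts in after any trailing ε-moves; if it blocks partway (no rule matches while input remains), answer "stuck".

(q0, 01111011111011, Z)
  read 0, top Z: go to q1, push YZ → (q1, 1111011111011, YZ)
  read 1, top Y: go to q2, push XY → (q2, 111011111011, XYZ)
  ε-move, top X: go to q2, push ε → (q2, 111011111011, YZ)
  read 1, top Y: go to q1, push YY → (q1, 11011111011, YYZ)
  read 1, top Y: go to q2, push XY → (q2, 1011111011, XYYZ)
  ε-move, top X: go to q2, push ε → (q2, 1011111011, YYZ)
  read 1, top Y: go to q1, push YY → (q1, 011111011, YYYZ)
  read 0, top Y: go to q2, push X → (q2, 11111011, XYYZ)
  ε-move, top X: go to q2, push ε → (q2, 11111011, YYZ)
  read 1, top Y: go to q1, push YY → (q1, 1111011, YYYZ)
  read 1, top Y: go to q2, push XY → (q2, 111011, XYYYZ)
  ε-move, top X: go to q2, push ε → (q2, 111011, YYYZ)
  read 1, top Y: go to q1, push YY → (q1, 11011, YYYYZ)
  read 1, top Y: go to q2, push XY → (q2, 1011, XYYYYZ)
  ε-move, top X: go to q2, push ε → (q2, 1011, YYYYZ)
  read 1, top Y: go to q1, push YY → (q1, 011, YYYYYZ)
  read 0, top Y: go to q2, push X → (q2, 11, XYYYYZ)
  ε-move, top X: go to q2, push ε → (q2, 11, YYYYZ)
  read 1, top Y: go to q1, push YY → (q1, 1, YYYYYZ)
  read 1, top Y: go to q2, push XY → (q2, ε, XYYYYYZ)
  ε-move, top X: go to q2, push ε → (q2, ε, YYYYYZ)
All input consumed; M is in state q2.

q2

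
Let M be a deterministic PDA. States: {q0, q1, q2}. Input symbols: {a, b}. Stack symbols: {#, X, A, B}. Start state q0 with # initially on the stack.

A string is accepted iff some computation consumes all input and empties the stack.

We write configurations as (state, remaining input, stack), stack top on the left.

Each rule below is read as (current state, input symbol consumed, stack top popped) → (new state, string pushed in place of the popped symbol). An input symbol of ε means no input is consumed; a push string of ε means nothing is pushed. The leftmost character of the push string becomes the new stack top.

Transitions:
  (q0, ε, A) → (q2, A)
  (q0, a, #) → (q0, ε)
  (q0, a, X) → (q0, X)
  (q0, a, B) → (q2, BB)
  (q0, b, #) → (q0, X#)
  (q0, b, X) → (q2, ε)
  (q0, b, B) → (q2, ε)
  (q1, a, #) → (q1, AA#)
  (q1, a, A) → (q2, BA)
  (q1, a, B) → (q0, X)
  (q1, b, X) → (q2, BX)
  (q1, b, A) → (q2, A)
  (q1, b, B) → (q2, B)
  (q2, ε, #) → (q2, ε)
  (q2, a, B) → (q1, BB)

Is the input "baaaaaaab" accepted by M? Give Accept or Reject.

Accept

(q0, baaaaaaab, #)
  read b, top #: go to q0, push X# → (q0, aaaaaaab, X#)
  read a, top X: go to q0, push X → (q0, aaaaaab, X#)
  read a, top X: go to q0, push X → (q0, aaaaab, X#)
  read a, top X: go to q0, push X → (q0, aaaab, X#)
  read a, top X: go to q0, push X → (q0, aaab, X#)
  read a, top X: go to q0, push X → (q0, aab, X#)
  read a, top X: go to q0, push X → (q0, ab, X#)
  read a, top X: go to q0, push X → (q0, b, X#)
  read b, top X: go to q2, push ε → (q2, ε, #)
  ε-move, top #: go to q2, push ε → (q2, ε, ε)
All input consumed and the stack is empty.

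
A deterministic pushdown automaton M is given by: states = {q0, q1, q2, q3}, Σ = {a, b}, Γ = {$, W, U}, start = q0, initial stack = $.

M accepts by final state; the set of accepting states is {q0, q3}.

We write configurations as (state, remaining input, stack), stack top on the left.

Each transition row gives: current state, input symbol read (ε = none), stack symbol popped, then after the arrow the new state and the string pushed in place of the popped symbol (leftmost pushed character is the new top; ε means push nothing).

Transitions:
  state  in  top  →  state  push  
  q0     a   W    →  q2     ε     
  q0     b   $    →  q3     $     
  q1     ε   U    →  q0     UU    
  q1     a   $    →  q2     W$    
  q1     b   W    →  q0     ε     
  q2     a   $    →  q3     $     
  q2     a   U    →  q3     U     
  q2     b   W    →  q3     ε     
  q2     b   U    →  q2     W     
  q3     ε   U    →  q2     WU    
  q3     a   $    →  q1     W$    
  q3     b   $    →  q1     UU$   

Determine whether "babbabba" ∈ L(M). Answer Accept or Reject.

Reject

(q0, babbabba, $) ⊢ (q3, abbabba, $) ⊢ (q1, bbabba, W$) ⊢ (q0, babba, $) ⊢ (q3, abba, $) ⊢ (q1, bba, W$) ⊢ (q0, ba, $) ⊢ (q3, a, $) ⊢ (q1, ε, W$)
All input consumed; state q1 ∉ F and no further ε-move applies.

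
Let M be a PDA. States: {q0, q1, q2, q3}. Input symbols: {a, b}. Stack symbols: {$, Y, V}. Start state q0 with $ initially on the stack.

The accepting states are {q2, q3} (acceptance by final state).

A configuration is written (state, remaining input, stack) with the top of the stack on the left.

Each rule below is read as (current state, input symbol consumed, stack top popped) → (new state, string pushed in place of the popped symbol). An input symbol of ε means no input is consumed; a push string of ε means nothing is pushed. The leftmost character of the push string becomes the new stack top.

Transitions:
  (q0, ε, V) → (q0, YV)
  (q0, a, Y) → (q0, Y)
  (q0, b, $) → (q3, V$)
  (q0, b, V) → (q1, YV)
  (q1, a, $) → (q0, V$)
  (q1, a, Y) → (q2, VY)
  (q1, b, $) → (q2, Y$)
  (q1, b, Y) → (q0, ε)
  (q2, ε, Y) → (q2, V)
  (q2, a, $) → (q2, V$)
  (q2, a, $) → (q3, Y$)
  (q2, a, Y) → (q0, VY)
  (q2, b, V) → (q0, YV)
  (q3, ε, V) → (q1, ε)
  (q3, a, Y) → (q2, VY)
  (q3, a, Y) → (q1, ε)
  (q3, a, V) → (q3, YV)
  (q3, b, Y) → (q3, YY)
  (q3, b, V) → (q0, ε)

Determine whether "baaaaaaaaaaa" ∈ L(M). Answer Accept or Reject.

Reject

No computation consumes all input and reaches a final state.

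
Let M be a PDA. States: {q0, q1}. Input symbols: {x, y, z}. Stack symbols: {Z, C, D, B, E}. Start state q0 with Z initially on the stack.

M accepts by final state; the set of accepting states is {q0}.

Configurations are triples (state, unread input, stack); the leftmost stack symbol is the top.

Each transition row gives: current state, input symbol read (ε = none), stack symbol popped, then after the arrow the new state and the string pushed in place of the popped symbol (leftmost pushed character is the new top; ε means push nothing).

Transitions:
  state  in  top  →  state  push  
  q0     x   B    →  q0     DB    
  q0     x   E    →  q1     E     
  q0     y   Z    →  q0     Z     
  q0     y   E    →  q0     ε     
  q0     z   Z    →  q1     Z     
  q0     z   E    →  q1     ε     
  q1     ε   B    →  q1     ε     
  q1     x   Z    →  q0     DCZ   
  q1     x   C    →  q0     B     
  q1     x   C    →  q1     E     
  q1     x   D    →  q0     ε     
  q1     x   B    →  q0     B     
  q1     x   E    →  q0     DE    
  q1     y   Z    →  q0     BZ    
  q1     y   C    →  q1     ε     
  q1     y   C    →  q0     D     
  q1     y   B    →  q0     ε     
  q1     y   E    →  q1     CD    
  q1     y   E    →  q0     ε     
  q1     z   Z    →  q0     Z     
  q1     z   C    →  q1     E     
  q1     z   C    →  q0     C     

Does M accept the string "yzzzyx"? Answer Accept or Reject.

Accept

One accepting computation: (q0, yzzzyx, Z) ⊢ (q0, zzzyx, Z) ⊢ (q1, zzyx, Z) ⊢ (q0, zyx, Z) ⊢ (q1, yx, Z) ⊢ (q0, x, BZ) ⊢ (q0, ε, DBZ)
All input consumed and state q0 ∈ F.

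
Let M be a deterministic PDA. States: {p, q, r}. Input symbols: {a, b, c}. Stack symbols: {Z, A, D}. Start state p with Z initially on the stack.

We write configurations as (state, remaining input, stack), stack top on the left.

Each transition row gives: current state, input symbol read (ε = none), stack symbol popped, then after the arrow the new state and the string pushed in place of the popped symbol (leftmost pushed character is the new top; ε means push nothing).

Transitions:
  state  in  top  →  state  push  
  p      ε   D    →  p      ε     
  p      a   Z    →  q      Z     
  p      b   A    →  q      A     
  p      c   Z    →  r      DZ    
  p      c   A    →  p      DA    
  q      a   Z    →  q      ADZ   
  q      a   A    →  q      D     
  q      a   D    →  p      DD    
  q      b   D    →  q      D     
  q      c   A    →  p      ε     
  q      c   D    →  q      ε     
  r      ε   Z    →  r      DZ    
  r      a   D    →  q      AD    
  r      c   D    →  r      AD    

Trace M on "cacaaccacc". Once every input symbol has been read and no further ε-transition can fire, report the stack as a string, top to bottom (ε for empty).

(p, cacaaccacc, Z)
  read c, top Z: go to r, push DZ → (r, acaaccacc, DZ)
  read a, top D: go to q, push AD → (q, caaccacc, ADZ)
  read c, top A: go to p, push ε → (p, aaccacc, DZ)
  ε-move, top D: go to p, push ε → (p, aaccacc, Z)
  read a, top Z: go to q, push Z → (q, accacc, Z)
  read a, top Z: go to q, push ADZ → (q, ccacc, ADZ)
  read c, top A: go to p, push ε → (p, cacc, DZ)
  ε-move, top D: go to p, push ε → (p, cacc, Z)
  read c, top Z: go to r, push DZ → (r, acc, DZ)
  read a, top D: go to q, push AD → (q, cc, ADZ)
  read c, top A: go to p, push ε → (p, c, DZ)
  ε-move, top D: go to p, push ε → (p, c, Z)
  read c, top Z: go to r, push DZ → (r, ε, DZ)
All input consumed in state r with stack DZ.

DZ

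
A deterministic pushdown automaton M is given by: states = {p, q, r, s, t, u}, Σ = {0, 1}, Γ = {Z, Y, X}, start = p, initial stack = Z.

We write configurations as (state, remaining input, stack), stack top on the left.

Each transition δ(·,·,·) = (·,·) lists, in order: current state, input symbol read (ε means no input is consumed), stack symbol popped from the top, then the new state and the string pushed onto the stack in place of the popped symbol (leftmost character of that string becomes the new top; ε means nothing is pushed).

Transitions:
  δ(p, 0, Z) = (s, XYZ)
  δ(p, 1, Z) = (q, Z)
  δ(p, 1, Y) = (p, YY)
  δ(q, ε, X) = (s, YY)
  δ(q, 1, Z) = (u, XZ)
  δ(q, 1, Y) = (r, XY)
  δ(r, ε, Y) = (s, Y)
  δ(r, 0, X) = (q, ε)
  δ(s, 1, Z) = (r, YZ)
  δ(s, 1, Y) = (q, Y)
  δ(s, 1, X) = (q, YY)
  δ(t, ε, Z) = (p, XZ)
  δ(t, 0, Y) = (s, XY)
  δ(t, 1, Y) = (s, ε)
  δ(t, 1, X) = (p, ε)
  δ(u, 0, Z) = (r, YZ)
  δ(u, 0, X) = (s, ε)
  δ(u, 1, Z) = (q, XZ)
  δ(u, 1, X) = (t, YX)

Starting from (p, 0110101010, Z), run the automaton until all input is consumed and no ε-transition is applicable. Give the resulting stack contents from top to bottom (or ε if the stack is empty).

(p, 0110101010, Z)
  read 0, top Z: go to s, push XYZ → (s, 110101010, XYZ)
  read 1, top X: go to q, push YY → (q, 10101010, YYYZ)
  read 1, top Y: go to r, push XY → (r, 0101010, XYYYZ)
  read 0, top X: go to q, push ε → (q, 101010, YYYZ)
  read 1, top Y: go to r, push XY → (r, 01010, XYYYZ)
  read 0, top X: go to q, push ε → (q, 1010, YYYZ)
  read 1, top Y: go to r, push XY → (r, 010, XYYYZ)
  read 0, top X: go to q, push ε → (q, 10, YYYZ)
  read 1, top Y: go to r, push XY → (r, 0, XYYYZ)
  read 0, top X: go to q, push ε → (q, ε, YYYZ)
All input consumed in state q with stack YYYZ.

YYYZ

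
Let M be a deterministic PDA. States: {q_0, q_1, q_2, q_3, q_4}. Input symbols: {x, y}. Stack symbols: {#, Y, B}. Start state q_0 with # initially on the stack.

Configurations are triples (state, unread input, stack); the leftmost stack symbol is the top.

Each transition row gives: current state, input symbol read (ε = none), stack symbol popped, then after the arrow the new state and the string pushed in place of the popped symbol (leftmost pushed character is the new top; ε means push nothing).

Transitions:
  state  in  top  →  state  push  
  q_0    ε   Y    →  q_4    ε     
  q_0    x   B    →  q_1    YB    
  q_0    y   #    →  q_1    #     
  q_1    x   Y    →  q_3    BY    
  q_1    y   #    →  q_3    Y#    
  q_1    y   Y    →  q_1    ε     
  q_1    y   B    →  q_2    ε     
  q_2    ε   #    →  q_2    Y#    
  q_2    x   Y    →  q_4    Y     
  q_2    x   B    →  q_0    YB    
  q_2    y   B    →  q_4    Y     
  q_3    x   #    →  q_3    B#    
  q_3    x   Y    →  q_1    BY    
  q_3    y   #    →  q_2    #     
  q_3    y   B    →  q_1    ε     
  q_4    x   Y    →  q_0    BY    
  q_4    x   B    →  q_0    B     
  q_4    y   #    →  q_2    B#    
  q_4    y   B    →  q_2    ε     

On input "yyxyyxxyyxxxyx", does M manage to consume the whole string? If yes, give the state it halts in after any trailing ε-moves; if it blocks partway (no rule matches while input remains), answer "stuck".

stuck

(q_0, yyxyyxxyyxxxyx, #)
  read y, top #: go to q_1, push # → (q_1, yxyyxxyyxxxyx, #)
  read y, top #: go to q_3, push Y# → (q_3, xyyxxyyxxxyx, Y#)
  read x, top Y: go to q_1, push BY → (q_1, yyxxyyxxxyx, BY#)
  read y, top B: go to q_2, push ε → (q_2, yxxyyxxxyx, Y#)
No transition for (q_2, y, top Y); M blocks with input yxxyyxxxyx remaining.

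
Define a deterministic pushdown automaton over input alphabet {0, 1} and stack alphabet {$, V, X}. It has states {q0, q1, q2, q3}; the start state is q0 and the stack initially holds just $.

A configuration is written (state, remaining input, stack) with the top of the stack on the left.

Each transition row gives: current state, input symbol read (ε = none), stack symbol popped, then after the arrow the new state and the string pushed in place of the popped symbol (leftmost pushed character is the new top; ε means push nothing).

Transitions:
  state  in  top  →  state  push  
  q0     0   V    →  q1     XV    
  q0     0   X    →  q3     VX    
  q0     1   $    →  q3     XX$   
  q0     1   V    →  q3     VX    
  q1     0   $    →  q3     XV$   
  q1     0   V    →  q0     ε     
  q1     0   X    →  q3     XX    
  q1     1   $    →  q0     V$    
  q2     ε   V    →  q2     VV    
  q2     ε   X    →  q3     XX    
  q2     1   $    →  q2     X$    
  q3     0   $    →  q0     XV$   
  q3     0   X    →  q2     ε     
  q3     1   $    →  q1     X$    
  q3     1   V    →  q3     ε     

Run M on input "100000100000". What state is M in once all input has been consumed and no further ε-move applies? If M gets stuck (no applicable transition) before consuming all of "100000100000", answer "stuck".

stuck

(q0, 100000100000, $) ⊢ (q3, 00000100000, XX$) ⊢ (q2, 0000100000, X$) ⊢ (q3, 0000100000, XX$) ⊢ (q2, 000100000, X$) ⊢ (q3, 000100000, XX$) ⊢ (q2, 00100000, X$) ⊢ (q3, 00100000, XX$) ⊢ (q2, 0100000, X$) ⊢ (q3, 0100000, XX$) ⊢ (q2, 100000, X$) ⊢ (q3, 100000, XX$)
No transition for (q3, 1, top X); M blocks with input 100000 remaining.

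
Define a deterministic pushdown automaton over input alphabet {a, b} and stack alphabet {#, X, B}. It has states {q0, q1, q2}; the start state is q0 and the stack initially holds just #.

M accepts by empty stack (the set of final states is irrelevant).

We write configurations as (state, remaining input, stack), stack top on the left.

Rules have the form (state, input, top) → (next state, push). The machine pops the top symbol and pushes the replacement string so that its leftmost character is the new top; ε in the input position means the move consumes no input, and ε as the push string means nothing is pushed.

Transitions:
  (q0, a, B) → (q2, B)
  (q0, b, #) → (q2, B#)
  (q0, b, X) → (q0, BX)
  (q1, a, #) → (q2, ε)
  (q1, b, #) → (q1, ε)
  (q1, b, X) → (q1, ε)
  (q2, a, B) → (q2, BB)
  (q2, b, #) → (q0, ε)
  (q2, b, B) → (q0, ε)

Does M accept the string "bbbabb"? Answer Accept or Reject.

(q0, bbbabb, #)
  read b, top #: go to q2, push B# → (q2, bbabb, B#)
  read b, top B: go to q0, push ε → (q0, babb, #)
  read b, top #: go to q2, push B# → (q2, abb, B#)
  read a, top B: go to q2, push BB → (q2, bb, BB#)
  read b, top B: go to q0, push ε → (q0, b, B#)
No transition applies at (q0, b, B#); input not fully consumed.

Reject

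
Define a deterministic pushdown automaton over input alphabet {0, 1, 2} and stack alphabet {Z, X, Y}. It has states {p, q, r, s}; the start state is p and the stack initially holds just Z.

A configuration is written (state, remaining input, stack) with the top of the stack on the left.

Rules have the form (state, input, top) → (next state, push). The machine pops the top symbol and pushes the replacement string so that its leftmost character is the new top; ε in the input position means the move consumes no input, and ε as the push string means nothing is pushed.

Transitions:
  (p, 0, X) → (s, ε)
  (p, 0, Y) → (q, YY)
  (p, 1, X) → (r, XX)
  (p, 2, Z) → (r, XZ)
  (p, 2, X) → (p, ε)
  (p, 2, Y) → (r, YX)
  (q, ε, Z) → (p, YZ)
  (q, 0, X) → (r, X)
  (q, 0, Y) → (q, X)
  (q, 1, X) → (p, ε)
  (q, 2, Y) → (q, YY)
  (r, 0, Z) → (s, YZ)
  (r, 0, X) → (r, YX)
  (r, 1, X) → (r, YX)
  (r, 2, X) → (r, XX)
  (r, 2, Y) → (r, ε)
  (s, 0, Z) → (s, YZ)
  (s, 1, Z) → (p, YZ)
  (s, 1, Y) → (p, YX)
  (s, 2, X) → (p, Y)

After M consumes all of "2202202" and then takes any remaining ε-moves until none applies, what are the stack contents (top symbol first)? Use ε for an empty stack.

(p, 2202202, Z) ⊢ (r, 202202, XZ) ⊢ (r, 02202, XXZ) ⊢ (r, 2202, YXXZ) ⊢ (r, 202, XXZ) ⊢ (r, 02, XXXZ) ⊢ (r, 2, YXXXZ) ⊢ (r, ε, XXXZ)
All input consumed in state r with stack XXXZ.

XXXZ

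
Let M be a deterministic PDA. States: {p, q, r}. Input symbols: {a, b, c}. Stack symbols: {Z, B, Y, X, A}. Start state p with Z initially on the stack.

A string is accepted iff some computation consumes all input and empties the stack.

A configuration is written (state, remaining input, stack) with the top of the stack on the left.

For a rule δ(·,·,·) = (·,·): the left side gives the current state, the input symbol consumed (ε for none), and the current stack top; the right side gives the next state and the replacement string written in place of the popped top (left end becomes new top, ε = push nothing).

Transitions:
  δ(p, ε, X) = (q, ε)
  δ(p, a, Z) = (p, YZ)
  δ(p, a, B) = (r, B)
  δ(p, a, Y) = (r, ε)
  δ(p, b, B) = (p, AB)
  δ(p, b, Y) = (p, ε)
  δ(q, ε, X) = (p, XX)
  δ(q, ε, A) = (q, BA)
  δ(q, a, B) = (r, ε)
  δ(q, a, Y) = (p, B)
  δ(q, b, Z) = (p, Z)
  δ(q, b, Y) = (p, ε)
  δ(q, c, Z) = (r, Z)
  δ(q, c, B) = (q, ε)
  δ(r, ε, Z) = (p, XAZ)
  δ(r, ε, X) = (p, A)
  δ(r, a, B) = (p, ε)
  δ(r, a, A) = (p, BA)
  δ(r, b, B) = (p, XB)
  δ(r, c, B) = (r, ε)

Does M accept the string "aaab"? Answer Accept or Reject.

Reject

(p, aaab, Z)
  read a, top Z: go to p, push YZ → (p, aab, YZ)
  read a, top Y: go to r, push ε → (r, ab, Z)
  ε-move, top Z: go to p, push XAZ → (p, ab, XAZ)
  ε-move, top X: go to q, push ε → (q, ab, AZ)
  ε-move, top A: go to q, push BA → (q, ab, BAZ)
  read a, top B: go to r, push ε → (r, b, AZ)
No transition applies at (r, b, AZ); input not fully consumed.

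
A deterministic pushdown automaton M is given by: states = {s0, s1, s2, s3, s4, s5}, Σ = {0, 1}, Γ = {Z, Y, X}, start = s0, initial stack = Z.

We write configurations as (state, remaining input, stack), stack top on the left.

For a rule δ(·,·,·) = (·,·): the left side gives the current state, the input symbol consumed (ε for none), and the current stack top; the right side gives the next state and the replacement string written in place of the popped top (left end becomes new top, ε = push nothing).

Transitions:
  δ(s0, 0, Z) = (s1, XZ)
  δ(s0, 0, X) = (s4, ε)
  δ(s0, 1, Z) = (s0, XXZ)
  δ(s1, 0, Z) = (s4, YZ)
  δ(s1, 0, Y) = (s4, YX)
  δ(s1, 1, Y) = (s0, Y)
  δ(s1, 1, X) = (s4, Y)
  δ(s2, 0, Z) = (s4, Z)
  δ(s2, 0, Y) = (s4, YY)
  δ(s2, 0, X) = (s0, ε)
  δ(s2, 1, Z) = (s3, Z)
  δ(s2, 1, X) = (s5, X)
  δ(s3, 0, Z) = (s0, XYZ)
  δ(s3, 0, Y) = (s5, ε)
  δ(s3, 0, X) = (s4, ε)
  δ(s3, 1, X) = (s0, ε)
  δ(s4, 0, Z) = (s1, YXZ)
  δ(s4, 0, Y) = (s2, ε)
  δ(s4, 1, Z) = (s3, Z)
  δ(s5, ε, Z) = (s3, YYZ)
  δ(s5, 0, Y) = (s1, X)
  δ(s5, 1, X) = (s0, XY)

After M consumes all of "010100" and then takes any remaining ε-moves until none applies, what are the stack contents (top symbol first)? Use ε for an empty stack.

YZ

(s0, 010100, Z) ⊢ (s1, 10100, XZ) ⊢ (s4, 0100, YZ) ⊢ (s2, 100, Z) ⊢ (s3, 00, Z) ⊢ (s0, 0, XYZ) ⊢ (s4, ε, YZ)
All input consumed in state s4 with stack YZ.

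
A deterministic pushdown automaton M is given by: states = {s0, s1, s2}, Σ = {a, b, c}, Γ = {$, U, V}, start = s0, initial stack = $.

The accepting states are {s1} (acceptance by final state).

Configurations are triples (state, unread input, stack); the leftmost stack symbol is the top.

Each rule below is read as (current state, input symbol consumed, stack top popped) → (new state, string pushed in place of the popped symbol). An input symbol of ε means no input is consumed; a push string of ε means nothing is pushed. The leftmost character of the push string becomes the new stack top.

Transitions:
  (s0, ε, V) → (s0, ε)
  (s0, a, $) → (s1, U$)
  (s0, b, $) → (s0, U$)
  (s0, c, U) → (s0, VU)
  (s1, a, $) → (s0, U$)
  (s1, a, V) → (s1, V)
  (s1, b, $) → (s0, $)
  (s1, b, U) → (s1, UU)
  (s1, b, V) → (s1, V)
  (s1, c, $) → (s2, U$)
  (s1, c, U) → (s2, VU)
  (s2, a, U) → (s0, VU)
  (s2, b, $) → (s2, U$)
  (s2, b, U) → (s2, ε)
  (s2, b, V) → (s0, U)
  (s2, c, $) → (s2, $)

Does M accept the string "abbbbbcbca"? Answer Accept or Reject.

Reject

(s0, abbbbbcbca, $)
  read a, top $: go to s1, push U$ → (s1, bbbbbcbca, U$)
  read b, top U: go to s1, push UU → (s1, bbbbcbca, UU$)
  read b, top U: go to s1, push UU → (s1, bbbcbca, UUU$)
  read b, top U: go to s1, push UU → (s1, bbcbca, UUUU$)
  read b, top U: go to s1, push UU → (s1, bcbca, UUUUU$)
  read b, top U: go to s1, push UU → (s1, cbca, UUUUUU$)
  read c, top U: go to s2, push VU → (s2, bca, VUUUUUU$)
  read b, top V: go to s0, push U → (s0, ca, UUUUUUU$)
  read c, top U: go to s0, push VU → (s0, a, VUUUUUUU$)
  ε-move, top V: go to s0, push ε → (s0, a, UUUUUUU$)
No transition applies at (s0, a, UUUUUUU$); input not fully consumed.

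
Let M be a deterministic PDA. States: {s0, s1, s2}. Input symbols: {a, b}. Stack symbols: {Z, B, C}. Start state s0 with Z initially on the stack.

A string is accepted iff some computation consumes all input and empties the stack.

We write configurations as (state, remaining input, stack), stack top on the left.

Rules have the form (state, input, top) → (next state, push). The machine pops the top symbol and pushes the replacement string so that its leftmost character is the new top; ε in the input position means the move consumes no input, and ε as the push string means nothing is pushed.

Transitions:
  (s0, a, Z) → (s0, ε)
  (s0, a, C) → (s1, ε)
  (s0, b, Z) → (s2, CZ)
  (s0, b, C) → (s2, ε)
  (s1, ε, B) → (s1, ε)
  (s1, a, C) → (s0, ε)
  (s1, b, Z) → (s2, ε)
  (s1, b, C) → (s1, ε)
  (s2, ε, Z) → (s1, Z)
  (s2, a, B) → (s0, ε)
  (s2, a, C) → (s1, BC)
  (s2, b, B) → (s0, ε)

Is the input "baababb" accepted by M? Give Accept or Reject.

Accept

(s0, baababb, Z) ⊢ (s2, aababb, CZ) ⊢ (s1, ababb, BCZ) ⊢ (s1, ababb, CZ) ⊢ (s0, babb, Z) ⊢ (s2, abb, CZ) ⊢ (s1, bb, BCZ) ⊢ (s1, bb, CZ) ⊢ (s1, b, Z) ⊢ (s2, ε, ε)
All input consumed and the stack is empty.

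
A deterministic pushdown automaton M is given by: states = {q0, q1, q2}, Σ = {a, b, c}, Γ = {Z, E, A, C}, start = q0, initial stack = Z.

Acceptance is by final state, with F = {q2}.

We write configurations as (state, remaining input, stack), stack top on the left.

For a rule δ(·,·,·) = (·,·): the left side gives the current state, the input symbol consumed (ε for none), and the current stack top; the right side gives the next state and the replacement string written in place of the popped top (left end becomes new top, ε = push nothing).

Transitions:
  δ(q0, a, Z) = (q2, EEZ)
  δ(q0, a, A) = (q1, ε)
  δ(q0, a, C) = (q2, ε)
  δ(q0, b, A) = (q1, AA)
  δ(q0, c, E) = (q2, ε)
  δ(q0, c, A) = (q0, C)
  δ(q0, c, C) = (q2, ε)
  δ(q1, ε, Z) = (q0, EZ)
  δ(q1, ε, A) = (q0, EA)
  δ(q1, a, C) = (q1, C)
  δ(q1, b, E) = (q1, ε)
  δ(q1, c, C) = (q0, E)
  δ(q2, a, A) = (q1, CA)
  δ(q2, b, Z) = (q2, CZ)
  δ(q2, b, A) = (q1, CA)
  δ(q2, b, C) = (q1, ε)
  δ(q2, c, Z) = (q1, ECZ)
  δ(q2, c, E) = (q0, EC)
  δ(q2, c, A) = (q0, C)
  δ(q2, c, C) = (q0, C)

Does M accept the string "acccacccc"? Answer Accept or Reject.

Accept

(q0, acccacccc, Z) ⊢ (q2, cccacccc, EEZ) ⊢ (q0, ccacccc, ECEZ) ⊢ (q2, cacccc, CEZ) ⊢ (q0, acccc, CEZ) ⊢ (q2, cccc, EZ) ⊢ (q0, ccc, ECZ) ⊢ (q2, cc, CZ) ⊢ (q0, c, CZ) ⊢ (q2, ε, Z)
All input consumed; state q2 ∈ F.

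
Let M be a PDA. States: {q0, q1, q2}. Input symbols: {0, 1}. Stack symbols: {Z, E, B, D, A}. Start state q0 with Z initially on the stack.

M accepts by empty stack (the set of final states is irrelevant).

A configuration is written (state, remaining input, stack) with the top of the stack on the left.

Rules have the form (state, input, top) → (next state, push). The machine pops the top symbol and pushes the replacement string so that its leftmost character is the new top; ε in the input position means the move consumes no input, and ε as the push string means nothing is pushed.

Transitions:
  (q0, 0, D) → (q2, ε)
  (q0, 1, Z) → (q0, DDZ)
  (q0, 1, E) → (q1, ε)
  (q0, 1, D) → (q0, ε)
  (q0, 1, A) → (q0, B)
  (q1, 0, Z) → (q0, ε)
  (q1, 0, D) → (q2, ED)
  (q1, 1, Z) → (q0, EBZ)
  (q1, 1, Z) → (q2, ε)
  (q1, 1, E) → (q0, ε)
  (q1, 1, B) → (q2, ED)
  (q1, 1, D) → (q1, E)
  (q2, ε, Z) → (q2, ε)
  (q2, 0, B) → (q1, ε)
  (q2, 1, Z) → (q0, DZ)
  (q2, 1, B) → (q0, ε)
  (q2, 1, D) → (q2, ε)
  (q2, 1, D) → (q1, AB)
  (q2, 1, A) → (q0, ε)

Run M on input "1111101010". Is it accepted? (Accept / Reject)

One accepting computation: (q0, 1111101010, Z) ⊢ (q0, 111101010, DDZ) ⊢ (q0, 11101010, DZ) ⊢ (q0, 1101010, Z) ⊢ (q0, 101010, DDZ) ⊢ (q0, 01010, DZ) ⊢ (q2, 1010, Z) ⊢ (q0, 010, DZ) ⊢ (q2, 10, Z) ⊢ (q0, 0, DZ) ⊢ (q2, ε, Z) ⊢ (q2, ε, ε)
All input consumed and the stack is empty.

Accept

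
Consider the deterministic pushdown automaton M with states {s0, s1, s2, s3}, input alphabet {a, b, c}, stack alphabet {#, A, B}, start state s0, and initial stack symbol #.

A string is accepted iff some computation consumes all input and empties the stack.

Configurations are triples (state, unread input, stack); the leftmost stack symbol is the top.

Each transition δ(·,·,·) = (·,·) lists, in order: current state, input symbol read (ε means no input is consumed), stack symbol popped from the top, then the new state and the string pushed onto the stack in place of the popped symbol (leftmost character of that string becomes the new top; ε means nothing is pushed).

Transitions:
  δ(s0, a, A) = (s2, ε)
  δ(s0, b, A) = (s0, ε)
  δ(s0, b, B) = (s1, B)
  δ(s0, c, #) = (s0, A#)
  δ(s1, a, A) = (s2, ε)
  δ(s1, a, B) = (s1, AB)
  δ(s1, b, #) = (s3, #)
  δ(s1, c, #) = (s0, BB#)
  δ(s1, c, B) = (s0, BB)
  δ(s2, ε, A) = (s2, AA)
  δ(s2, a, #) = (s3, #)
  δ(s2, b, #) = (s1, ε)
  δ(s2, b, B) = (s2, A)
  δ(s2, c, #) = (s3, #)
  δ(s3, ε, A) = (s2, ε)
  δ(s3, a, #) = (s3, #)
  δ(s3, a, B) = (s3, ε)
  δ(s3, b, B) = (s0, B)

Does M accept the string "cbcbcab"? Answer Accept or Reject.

Accept

(s0, cbcbcab, #)
  read c, top #: go to s0, push A# → (s0, bcbcab, A#)
  read b, top A: go to s0, push ε → (s0, cbcab, #)
  read c, top #: go to s0, push A# → (s0, bcab, A#)
  read b, top A: go to s0, push ε → (s0, cab, #)
  read c, top #: go to s0, push A# → (s0, ab, A#)
  read a, top A: go to s2, push ε → (s2, b, #)
  read b, top #: go to s1, push ε → (s1, ε, ε)
All input consumed and the stack is empty.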